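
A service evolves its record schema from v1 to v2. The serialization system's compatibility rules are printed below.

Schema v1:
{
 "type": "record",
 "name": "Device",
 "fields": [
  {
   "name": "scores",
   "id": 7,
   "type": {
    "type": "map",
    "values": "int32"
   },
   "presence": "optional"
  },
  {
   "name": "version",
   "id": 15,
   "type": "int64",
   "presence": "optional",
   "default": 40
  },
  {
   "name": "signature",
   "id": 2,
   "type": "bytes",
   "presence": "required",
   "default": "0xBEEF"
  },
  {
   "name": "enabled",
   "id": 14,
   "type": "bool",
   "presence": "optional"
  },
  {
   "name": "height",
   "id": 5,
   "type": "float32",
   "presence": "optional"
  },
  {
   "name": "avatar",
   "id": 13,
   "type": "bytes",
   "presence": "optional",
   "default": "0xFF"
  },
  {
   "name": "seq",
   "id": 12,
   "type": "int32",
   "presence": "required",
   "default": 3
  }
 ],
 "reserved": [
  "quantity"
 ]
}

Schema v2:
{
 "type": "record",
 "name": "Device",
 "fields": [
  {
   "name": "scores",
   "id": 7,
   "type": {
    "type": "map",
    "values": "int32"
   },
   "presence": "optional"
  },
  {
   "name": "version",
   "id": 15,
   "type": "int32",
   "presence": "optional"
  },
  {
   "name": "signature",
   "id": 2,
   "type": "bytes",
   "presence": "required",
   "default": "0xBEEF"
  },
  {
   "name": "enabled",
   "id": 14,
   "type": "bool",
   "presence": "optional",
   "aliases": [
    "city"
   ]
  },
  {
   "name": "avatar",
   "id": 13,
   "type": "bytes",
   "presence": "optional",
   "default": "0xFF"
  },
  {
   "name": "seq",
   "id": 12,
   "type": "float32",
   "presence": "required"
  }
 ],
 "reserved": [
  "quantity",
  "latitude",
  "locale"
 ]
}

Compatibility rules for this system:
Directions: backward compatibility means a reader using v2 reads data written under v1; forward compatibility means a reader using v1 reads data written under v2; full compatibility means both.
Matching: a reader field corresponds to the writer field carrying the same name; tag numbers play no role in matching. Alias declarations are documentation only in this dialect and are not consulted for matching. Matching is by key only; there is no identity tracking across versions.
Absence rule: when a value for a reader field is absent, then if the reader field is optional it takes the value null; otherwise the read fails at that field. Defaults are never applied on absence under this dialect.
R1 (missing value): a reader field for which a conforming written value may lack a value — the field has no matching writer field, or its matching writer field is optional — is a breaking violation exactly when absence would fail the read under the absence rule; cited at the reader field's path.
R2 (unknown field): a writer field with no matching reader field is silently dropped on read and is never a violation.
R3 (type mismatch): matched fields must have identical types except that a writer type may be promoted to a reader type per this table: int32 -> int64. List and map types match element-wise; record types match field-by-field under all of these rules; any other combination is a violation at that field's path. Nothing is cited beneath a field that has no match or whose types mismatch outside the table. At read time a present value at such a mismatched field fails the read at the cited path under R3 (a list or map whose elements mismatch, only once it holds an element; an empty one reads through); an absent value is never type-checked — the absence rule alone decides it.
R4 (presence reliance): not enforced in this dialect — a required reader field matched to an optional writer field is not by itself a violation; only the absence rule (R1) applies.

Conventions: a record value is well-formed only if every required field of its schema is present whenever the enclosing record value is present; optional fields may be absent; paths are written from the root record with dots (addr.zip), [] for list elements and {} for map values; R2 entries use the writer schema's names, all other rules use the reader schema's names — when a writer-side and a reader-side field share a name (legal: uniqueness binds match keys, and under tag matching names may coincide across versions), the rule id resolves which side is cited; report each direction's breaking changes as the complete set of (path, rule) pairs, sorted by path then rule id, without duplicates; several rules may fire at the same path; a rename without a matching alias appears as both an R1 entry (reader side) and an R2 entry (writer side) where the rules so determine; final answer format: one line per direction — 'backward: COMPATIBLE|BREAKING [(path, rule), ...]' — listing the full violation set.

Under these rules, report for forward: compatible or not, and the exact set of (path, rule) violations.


in Device below, arrows point writer -> reader
forward analysis of Device with v1 as reader and v2 as writer:
  scores <- scores (map<string, int32> -> map<string, int32>, writer optional)
  version <- version (int32 -> int64, writer optional)
  signature <- signature (bytes -> bytes, writer required)
  enabled <- enabled (bool -> bool, writer optional)
  height has no writer counterpart
  avatar <- avatar (bytes -> bytes, writer optional)
  seq <- seq (float32 -> int32, writer required)
  violation R3 at seq
  => 1 violation(s): forward is BREAKING for Device
checking off the Device differences that do not matter here:
  field version in record Device: type int64 changed to int32 (its default is dropped) -> fires only in the backward direction of Device, which is not asked here
  removed field height from record Device -> inert for the asked Device verdict: nothing fires

forward: BREAKING [(seq, R3)]


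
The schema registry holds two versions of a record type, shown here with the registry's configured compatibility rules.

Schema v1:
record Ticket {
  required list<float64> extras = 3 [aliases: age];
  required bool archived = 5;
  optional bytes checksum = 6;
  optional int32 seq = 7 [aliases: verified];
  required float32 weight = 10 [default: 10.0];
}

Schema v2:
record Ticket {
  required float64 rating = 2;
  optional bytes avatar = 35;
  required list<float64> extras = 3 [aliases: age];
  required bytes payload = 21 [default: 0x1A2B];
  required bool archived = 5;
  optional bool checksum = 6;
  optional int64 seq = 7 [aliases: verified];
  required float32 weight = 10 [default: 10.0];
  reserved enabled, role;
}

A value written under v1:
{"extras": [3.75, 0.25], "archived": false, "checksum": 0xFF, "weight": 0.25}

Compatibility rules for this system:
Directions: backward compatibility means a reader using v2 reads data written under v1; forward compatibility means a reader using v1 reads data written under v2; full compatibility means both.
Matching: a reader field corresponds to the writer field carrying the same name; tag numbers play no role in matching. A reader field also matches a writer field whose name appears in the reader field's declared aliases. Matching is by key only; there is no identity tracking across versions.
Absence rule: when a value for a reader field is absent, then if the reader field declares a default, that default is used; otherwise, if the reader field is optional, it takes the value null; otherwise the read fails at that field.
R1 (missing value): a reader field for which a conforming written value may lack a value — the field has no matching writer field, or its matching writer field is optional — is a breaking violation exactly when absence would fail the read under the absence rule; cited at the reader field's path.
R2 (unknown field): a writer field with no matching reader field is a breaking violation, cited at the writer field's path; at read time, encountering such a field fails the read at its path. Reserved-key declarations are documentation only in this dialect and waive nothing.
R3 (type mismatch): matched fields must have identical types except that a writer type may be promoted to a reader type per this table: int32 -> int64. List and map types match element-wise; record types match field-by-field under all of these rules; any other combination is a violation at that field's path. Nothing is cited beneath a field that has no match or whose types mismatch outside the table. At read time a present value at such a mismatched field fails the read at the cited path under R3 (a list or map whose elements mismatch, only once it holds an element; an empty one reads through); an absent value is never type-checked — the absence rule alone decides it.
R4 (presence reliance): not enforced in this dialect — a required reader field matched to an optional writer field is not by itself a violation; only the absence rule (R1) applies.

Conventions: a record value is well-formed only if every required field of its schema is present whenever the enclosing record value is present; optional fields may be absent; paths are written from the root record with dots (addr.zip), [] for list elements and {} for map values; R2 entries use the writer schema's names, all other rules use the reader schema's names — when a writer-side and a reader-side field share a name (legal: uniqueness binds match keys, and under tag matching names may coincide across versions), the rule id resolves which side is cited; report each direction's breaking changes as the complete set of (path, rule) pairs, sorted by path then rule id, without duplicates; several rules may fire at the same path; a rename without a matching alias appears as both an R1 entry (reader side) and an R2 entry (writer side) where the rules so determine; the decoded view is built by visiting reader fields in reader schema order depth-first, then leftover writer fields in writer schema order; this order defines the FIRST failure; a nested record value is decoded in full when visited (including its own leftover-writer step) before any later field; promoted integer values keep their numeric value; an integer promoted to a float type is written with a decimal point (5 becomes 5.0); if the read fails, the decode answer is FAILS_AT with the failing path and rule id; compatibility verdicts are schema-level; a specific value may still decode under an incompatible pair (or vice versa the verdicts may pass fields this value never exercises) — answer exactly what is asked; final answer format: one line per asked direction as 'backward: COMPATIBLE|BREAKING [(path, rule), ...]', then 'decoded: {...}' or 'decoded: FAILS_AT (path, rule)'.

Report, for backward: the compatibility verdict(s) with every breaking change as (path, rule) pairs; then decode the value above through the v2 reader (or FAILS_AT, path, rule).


backward: BREAKING [(checksum, R3), (rating, R1)]; decoded: FAILS_AT (rating, R1)

the writer's type comes first in each Ticket pair
backward pass over Ticket, reader schema v2, writer schema v1:
  rating: no writer match
  avatar: no writer match
  writer required, list<float64> -> list<float64>: reader extras maps from writer extras
  payload: no writer match
  writer required, bool -> bool: reader archived maps from writer archived
  writer optional, bytes -> bool: reader checksum maps from writer checksum
  writer optional, int32 -> int64: reader seq maps from writer seq
  writer required, float32 -> float32: reader weight maps from writer weight
  rule R3 violated at checksum
  rule R1 violated at rating
  => 2 violation(s): backward is BREAKING for Ticket
decode (reader v2):
  read fails at rating under R1 (no fill)
  => FAILS_AT (rating, R1)
the other Ticket changes do not affect what is asked:
  added field payload to record Ticket: required bytes, tag 21, default 0x1A2B (in v2 it sits immediately before archived) -> affects forward compatibility only, which is not asked
  field seq in record Ticket: type int32 changed to int64 -> affects forward compatibility only, which is not asked
  added field avatar to record Ticket: optional bytes, tag 35 (in v2 it sits immediately before extras) -> affects forward compatibility only, which is not asked


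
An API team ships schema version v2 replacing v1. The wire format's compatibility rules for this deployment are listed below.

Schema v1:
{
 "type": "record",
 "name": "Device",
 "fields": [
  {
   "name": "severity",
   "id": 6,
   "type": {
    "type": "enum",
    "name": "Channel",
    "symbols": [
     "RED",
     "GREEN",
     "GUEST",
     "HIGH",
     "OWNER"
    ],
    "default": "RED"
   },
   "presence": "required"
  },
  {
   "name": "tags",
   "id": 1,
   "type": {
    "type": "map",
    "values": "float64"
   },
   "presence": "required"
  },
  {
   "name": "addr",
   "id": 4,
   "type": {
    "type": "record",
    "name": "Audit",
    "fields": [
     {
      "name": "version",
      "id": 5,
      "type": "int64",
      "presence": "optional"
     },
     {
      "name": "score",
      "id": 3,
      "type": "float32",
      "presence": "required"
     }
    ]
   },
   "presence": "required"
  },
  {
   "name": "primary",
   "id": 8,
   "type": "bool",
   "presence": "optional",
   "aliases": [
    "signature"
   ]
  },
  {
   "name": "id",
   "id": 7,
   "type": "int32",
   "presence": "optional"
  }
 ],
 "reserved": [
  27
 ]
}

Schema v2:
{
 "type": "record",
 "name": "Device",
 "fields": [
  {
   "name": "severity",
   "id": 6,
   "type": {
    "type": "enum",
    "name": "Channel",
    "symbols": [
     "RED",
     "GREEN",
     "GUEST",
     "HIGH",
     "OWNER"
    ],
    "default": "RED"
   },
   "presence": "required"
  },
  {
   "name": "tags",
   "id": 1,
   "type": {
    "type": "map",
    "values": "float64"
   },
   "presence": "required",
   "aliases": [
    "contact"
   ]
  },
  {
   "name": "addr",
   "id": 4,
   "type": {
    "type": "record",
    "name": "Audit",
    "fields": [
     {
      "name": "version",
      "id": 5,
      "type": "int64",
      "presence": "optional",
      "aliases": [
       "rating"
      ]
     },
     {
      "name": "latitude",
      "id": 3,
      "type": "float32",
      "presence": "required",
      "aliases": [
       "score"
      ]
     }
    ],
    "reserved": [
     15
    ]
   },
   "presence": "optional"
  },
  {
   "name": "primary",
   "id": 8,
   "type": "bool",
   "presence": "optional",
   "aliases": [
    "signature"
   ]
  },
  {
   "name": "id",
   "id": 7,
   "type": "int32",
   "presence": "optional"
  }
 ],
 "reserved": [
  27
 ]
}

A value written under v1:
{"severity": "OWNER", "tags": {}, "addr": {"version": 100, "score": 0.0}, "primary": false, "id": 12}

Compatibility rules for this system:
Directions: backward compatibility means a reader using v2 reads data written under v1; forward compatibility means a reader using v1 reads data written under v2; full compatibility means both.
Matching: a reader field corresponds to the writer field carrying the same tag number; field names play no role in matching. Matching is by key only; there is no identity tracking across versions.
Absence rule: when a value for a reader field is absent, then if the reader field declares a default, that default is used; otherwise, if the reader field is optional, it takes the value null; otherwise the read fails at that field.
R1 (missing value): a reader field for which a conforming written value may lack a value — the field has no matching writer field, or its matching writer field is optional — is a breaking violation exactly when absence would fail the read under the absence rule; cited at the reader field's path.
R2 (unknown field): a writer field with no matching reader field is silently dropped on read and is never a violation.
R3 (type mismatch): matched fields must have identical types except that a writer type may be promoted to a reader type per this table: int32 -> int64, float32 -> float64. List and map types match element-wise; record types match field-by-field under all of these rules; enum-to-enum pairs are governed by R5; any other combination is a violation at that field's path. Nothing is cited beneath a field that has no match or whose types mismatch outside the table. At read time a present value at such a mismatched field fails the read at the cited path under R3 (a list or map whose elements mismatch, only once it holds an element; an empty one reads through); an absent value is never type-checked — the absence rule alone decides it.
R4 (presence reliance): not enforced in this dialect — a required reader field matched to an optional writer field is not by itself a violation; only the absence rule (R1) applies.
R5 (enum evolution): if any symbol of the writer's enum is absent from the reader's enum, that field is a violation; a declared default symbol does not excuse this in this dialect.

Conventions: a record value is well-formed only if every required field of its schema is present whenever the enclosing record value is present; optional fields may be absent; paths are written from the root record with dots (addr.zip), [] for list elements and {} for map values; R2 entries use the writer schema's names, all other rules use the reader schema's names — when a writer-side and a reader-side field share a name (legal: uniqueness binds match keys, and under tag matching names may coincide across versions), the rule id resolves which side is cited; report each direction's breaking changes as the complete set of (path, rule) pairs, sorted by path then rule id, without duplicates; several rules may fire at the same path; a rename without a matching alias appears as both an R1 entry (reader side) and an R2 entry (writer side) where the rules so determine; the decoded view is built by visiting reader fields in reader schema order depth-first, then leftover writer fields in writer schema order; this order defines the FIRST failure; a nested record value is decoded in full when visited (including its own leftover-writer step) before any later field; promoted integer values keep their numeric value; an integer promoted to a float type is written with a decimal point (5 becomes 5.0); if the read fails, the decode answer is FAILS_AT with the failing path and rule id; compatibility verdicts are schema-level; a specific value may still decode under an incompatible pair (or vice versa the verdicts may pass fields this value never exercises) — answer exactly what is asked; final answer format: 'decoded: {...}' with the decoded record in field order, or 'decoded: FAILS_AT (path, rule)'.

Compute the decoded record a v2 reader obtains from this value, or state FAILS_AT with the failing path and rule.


each type pair in Device: writer, then reader
decode walk for Device under reader schema v2:
  severity := "OWNER"
  tags := {}
  addr.version := 100
  addr.latitude := 0.0 (from writer score)
  primary := false
  id := 12
  => decoded: {"severity": "OWNER", "tags": {}, "addr": {"version": 100, "latitude": 0.0}, "primary": false, "id": 12}
the other Device changes do not affect what is asked:
  field addr in record Device: required changed to optional -> affects the rule determinations only; this particular Device value decodes identically

decoded: {"severity": "OWNER", "tags": {}, "addr": {"version": 100, "latitude": 0.0}, "primary": false, "id": 12}


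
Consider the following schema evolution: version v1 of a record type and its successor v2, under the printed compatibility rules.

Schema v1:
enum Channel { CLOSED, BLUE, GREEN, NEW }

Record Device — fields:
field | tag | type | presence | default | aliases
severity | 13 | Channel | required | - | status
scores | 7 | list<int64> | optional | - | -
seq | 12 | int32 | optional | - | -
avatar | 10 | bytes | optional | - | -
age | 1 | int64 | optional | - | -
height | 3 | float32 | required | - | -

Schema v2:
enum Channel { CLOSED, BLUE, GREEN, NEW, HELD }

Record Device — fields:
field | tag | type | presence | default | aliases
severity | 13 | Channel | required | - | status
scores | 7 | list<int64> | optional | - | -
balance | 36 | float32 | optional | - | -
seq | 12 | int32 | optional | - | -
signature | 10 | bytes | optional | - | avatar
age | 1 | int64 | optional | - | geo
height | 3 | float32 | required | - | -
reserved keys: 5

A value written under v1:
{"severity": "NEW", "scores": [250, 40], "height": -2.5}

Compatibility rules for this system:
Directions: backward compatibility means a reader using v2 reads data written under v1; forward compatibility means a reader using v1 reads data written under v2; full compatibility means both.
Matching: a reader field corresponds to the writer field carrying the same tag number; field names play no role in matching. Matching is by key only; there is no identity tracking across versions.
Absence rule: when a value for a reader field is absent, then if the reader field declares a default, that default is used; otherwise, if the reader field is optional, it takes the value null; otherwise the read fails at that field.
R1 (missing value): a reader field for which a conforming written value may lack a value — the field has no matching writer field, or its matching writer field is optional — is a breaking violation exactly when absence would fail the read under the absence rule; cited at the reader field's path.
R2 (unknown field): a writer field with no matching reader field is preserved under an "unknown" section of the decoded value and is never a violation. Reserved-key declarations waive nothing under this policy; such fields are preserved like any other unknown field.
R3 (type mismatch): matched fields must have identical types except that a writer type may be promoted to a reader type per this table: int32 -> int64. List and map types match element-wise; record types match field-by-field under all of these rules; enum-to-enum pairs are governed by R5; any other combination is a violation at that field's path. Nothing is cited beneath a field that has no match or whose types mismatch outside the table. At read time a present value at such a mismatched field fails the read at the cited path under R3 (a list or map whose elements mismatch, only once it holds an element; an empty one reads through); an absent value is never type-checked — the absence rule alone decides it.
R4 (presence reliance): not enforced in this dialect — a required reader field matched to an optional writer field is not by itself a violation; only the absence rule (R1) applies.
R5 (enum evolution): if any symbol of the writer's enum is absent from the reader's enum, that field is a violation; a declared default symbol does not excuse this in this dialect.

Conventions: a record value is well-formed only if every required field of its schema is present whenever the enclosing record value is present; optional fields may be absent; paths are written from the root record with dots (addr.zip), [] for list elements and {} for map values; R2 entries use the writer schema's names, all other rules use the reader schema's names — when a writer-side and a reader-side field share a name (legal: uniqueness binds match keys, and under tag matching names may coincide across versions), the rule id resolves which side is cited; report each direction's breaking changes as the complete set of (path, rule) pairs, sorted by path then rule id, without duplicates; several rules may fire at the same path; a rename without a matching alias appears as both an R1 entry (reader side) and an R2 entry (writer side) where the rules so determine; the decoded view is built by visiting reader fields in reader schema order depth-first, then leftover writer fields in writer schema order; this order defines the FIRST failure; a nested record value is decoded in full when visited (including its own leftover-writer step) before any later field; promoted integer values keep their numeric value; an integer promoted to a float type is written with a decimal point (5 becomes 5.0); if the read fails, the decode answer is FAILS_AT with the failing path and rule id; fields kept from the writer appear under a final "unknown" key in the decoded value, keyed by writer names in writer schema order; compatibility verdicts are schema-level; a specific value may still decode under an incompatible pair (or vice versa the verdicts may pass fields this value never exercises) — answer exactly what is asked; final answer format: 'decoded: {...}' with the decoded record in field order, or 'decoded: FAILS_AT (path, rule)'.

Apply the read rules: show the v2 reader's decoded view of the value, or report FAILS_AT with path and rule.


the writer's type comes first in each Device pair
decoding the Device value with the v2 reader:
  severity := "NEW"
  scores := [250, 40]
  balance := null (not supplied -> null)
  seq := null (not supplied -> null)
  signature := null (not supplied -> null)
  age := null (not supplied -> null)
  height := -2.5
  => decoded: {"severity": "NEW", "scores": [250, 40], "balance": null, "seq": null, "signature": null, "age": null, "height": -2.5}
diffs on Device not affecting the asked answer:
  enum Channel (field severity in record Device): symbol HELD added -> shifts the Device verdicts, not this decode

decoded: {"severity": "NEW", "scores": [250, 40], "balance": null, "seq": null, "signature": null, "age": null, "height": -2.5}


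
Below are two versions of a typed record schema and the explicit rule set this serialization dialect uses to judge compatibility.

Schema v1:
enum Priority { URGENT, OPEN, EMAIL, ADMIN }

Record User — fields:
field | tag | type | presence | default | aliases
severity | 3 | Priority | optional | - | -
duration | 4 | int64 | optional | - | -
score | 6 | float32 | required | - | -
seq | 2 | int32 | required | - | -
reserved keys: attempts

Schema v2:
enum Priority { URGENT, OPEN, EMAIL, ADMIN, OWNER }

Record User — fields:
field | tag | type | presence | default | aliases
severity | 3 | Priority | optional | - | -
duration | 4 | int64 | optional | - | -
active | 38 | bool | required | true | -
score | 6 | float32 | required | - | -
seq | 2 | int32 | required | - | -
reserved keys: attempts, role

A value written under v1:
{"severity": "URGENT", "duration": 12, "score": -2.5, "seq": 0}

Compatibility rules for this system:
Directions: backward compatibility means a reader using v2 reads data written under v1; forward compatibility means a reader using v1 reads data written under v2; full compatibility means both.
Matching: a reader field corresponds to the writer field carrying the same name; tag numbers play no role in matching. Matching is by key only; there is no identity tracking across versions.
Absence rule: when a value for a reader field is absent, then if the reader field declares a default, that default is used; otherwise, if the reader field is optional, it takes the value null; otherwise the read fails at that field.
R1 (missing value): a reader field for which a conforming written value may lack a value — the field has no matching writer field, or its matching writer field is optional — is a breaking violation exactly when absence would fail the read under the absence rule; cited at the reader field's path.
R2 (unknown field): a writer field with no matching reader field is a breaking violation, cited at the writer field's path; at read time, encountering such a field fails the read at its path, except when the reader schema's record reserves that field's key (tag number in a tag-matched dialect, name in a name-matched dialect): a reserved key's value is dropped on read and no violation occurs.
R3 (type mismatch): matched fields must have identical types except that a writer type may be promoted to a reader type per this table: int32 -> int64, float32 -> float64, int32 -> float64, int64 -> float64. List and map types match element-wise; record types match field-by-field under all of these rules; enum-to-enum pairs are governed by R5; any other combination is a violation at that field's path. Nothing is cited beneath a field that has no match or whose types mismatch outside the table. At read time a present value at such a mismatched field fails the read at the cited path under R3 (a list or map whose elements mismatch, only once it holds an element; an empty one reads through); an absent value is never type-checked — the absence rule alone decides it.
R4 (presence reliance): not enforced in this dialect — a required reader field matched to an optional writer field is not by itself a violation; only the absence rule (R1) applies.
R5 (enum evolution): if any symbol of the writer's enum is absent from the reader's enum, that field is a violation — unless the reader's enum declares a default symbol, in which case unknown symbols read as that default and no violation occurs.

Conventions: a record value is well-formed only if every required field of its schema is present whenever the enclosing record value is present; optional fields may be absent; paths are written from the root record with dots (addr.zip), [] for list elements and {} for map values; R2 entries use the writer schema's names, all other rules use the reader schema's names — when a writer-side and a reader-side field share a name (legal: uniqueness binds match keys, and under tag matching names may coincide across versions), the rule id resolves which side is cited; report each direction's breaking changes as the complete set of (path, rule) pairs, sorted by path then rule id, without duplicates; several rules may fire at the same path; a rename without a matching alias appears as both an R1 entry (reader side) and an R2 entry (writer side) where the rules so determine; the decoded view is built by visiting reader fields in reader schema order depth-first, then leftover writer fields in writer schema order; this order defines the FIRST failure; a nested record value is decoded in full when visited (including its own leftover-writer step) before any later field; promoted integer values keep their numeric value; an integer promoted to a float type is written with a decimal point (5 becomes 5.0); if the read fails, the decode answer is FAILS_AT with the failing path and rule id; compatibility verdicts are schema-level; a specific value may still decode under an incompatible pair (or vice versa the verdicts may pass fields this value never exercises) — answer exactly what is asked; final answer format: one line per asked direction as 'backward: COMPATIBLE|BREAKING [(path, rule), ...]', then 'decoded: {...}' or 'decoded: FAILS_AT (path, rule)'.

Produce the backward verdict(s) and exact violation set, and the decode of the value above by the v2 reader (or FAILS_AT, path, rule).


backward: COMPATIBLE []; decoded: {"severity": "URGENT", "duration": 12, "active": true, "score": -2.5, "seq": 0}

arrows below run writer -> reader for User
backward pass over User, reader schema v2, writer schema v1:
  severity: paired with writer severity (Priority -> Priority; writer optional)
  duration: paired with writer duration (int64 -> int64; writer optional)
  active: no writer match
  score: paired with writer score (float32 -> float32; writer required)
  seq: paired with writer seq (int32 -> int32; writer required)
  nothing fires on User: backward is COMPATIBLE
decode (reader v2):
  severity := "URGENT"
  duration := 12
  active := true (absent -> default)
  score := -2.5
  seq := 0
  => decoded: {"severity": "URGENT", "duration": 12, "active": true, "score": -2.5, "seq": 0}
the rest of the User diff is inert for this question:
  enum Priority (field severity in record User): symbol OWNER added -> matters only for User's forward compatibility — outside the asked direction


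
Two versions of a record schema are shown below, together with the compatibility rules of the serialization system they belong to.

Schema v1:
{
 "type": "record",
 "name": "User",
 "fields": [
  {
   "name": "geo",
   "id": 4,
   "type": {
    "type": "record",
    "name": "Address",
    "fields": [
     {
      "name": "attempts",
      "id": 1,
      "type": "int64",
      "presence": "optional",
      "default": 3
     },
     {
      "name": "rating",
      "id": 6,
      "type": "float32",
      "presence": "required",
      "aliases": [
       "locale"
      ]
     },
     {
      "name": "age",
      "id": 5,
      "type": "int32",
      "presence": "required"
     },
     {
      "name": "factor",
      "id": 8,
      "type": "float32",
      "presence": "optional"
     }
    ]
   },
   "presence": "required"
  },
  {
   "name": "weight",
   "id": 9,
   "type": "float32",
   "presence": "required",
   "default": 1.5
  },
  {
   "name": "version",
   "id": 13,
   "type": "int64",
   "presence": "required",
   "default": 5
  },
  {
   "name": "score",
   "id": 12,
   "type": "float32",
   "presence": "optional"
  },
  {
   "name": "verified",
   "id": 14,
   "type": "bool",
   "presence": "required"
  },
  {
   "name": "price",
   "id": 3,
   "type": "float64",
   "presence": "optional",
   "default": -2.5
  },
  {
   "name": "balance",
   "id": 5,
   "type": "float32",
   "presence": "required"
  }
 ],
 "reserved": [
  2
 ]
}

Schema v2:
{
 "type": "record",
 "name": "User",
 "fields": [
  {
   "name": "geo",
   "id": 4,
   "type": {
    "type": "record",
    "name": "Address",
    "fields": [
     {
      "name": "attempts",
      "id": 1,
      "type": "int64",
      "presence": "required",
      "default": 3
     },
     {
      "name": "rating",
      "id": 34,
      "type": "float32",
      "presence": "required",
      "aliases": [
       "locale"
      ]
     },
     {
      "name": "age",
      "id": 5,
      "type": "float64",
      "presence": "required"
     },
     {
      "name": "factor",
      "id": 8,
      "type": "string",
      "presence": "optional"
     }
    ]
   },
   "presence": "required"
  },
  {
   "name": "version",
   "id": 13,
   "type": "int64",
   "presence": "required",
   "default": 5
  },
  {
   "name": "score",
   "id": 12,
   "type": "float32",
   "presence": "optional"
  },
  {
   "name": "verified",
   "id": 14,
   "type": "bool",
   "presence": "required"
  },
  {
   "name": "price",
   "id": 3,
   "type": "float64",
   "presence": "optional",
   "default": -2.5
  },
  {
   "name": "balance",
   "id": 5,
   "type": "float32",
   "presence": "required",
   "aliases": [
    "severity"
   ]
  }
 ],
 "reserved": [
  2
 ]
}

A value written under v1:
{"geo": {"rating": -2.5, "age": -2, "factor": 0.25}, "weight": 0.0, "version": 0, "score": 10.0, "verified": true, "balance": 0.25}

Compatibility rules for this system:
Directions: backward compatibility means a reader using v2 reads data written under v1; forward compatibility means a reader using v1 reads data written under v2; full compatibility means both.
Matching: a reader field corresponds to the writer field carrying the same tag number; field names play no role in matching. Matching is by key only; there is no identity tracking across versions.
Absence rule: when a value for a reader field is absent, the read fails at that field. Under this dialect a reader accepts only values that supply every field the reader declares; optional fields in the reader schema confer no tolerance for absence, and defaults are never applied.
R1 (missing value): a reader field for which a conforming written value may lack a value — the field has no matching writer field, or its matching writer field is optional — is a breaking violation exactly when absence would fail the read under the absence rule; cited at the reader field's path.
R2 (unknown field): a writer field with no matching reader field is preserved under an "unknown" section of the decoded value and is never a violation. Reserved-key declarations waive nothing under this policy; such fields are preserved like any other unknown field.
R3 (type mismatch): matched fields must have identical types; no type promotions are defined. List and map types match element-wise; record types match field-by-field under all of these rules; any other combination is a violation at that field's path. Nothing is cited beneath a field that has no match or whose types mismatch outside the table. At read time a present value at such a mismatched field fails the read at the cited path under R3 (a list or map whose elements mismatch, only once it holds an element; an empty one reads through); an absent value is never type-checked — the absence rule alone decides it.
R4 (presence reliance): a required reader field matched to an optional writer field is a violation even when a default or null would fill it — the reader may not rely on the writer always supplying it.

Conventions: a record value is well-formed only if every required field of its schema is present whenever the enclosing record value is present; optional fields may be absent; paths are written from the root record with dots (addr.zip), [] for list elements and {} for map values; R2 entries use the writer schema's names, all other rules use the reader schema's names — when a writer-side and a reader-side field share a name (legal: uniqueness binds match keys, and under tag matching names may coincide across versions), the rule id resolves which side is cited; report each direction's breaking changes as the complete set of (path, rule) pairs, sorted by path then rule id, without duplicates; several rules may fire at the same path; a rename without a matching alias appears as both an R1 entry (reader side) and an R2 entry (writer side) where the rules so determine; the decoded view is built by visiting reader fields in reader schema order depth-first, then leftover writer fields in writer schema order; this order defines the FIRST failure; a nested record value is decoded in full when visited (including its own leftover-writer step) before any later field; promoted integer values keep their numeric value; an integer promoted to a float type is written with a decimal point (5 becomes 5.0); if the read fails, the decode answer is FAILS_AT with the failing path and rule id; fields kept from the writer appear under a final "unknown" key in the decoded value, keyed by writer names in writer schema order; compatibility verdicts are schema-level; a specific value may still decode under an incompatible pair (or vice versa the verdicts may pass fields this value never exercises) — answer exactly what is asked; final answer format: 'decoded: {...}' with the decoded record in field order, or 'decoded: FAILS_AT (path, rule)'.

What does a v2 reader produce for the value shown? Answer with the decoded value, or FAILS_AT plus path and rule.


the writer's type comes first in each User pair
migrating the User value to v2:
  read fails at geo.attempts under R1 (no fill)
  => FAILS_AT (geo.attempts, R1)
remaining User differences; none change what is asked:
  field age in record Address: type int32 changed to float64 -> matters for User compatibility verdicts, not for this value's decode
  field factor in record Address: type float32 changed to string -> matters for User compatibility verdicts, not for this value's decode
  removed field weight from record User -> matters for User compatibility verdicts, not for this value's decode
  field rating in record Address: tag 6 changed to 34 -> matters for User compatibility verdicts, not for this value's decode

decoded: FAILS_AT (geo.attempts, R1)


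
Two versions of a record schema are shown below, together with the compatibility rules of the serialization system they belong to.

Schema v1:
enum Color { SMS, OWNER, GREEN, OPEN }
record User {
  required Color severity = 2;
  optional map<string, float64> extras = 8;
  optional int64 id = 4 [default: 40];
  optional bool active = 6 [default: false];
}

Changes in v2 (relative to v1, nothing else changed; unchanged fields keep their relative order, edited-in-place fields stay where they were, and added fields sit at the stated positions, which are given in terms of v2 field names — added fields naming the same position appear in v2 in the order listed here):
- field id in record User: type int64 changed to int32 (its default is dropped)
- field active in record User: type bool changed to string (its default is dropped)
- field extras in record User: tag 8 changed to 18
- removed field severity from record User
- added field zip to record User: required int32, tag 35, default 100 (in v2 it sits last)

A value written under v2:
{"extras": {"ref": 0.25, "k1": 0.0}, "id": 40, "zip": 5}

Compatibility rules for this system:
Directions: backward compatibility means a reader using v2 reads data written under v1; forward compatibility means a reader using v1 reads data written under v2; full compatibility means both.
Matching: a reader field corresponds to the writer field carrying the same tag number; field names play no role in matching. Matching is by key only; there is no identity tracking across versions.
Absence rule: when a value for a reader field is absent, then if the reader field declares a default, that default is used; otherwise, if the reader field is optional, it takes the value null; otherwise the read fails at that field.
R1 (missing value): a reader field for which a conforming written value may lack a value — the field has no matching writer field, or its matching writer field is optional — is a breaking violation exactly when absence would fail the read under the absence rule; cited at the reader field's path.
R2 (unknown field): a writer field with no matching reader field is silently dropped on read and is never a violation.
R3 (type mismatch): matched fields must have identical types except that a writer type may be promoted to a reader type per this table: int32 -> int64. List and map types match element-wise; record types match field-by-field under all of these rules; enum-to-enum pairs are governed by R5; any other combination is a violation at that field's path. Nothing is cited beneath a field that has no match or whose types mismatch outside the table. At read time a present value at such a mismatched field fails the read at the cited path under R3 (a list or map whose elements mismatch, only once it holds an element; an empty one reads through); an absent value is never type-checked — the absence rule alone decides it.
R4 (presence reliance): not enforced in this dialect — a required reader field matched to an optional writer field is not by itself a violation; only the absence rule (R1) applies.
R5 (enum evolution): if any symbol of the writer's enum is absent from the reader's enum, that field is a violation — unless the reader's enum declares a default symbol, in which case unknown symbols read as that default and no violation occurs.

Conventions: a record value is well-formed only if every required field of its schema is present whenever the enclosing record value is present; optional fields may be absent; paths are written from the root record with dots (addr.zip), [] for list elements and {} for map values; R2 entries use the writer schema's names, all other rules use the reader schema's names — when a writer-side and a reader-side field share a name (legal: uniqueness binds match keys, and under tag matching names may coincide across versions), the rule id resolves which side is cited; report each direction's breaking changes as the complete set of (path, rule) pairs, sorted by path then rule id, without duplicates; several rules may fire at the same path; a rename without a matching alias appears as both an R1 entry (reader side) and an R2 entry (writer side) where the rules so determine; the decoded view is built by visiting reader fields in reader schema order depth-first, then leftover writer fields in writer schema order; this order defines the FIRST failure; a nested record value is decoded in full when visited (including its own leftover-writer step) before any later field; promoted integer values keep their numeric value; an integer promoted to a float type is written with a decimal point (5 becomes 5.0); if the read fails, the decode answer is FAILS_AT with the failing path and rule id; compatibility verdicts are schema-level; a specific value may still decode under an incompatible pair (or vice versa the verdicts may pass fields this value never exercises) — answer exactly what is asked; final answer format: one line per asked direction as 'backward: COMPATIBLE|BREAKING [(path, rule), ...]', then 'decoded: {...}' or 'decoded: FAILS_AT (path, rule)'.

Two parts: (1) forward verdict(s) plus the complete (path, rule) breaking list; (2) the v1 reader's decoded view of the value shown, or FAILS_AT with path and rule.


forward: BREAKING [(active, R3), (severity, R1)]; decoded: FAILS_AT (severity, R1)

the writer's type comes first in each User pair
forward analysis of User with v1 as reader and v2 as writer:
  severity: no writer match
  extras: no writer match
  int32 -> int64, writer optional: id aligns to id
  string -> bool, writer optional: active aligns to active
  leftover writer field: extras
  leftover writer field: zip
  R3 fires at active
  R1 fires at severity
  forward on User therefore BREAKING (2)
migrating the User value to v1:
  read fails at severity under R1 (no fill)
  => FAILS_AT (severity, R1)
ruling out the remaining User differences:
  field id in record User: type int64 changed to int32 (its default is dropped) -> fires only in the backward direction of User, which is not asked here
  field extras in record User: tag 8 changed to 18 -> inert for the asked User verdict: nothing fires
  added field zip to record User: required int32, tag 35, default 100 (in v2 it sits last) -> inert for the asked User verdict: nothing fires
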